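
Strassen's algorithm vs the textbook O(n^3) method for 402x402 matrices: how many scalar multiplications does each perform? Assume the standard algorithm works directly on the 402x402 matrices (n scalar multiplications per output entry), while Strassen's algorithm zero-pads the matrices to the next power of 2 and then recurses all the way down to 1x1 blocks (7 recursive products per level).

Matrix multiplication for 402x402 matrices:

Strassen's algorithm requires power-of-2 dimensions. Pad 402x402 to 512x512 (next power of 2).

Standard algorithm: 402^3 = 64964808 multiplications
Strassen's algorithm: 7^(log2(512)) = 7^9 = 40353607 multiplications
Savings: 64964808 - 40353607 = 24611201 multiplications

Standard: 64964808 multiplications (402^3). Strassen: 40353607 multiplications (7^9, after padding to 512x512). Strassen reduces 8 recursive multiplications to 7 at each level.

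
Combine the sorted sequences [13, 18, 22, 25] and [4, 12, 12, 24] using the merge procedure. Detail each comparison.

Merging process:

Compare 13 vs 4: take 4 from right. Merged: [4]
Compare 13 vs 12: take 12 from right. Merged: [4, 12]
Compare 13 vs 12: take 12 from right. Merged: [4, 12, 12]
Compare 13 vs 24: take 13 from left. Merged: [4, 12, 12, 13]
Compare 18 vs 24: take 18 from left. Merged: [4, 12, 12, 13, 18]
Compare 22 vs 24: take 22 from left. Merged: [4, 12, 12, 13, 18, 22]
Compare 25 vs 24: take 24 from right. Merged: [4, 12, 12, 13, 18, 22, 24]
Append remaining from left: [25]. Merged: [4, 12, 12, 13, 18, 22, 24, 25]

Final merged array: [4, 12, 12, 13, 18, 22, 24, 25]
Total comparisons: 7

The merged array is [4, 12, 12, 13, 18, 22, 24, 25], requiring 7 comparisons. The merge step runs in O(n) time where n is the total number of elements.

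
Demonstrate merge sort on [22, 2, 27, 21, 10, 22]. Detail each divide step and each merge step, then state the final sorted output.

Merge sort trace:

Split: [22, 2, 27, 21, 10, 22] -> [22, 2, 27] and [21, 10, 22]
  Split: [22, 2, 27] -> [22] and [2, 27]
    Split: [2, 27] -> [2] and [27]
    Merge: [2] + [27] -> [2, 27]
  Merge: [22] + [2, 27] -> [2, 22, 27]
  Split: [21, 10, 22] -> [21] and [10, 22]
    Split: [10, 22] -> [10] and [22]
    Merge: [10] + [22] -> [10, 22]
  Merge: [21] + [10, 22] -> [10, 21, 22]
Merge: [2, 22, 27] + [10, 21, 22] -> [2, 10, 21, 22, 22, 27]

Final sorted array: [2, 10, 21, 22, 22, 27]

The merge sort proceeds by recursively splitting the array and merging sorted halves.
After all merges, the sorted array is [2, 10, 21, 22, 22, 27].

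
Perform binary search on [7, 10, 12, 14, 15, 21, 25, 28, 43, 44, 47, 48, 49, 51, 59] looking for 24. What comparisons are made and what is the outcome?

Binary search for 24 in [7, 10, 12, 14, 15, 21, 25, 28, 43, 44, 47, 48, 49, 51, 59]:

lo=0, hi=14, mid=7, arr[mid]=28 -> 28 > 24, search left half
lo=0, hi=6, mid=3, arr[mid]=14 -> 14 < 24, search right half
lo=4, hi=6, mid=5, arr[mid]=21 -> 21 < 24, search right half
lo=6, hi=6, mid=6, arr[mid]=25 -> 25 > 24, search left half
lo=6 > hi=5, target 24 not found

Binary search determines that 24 is not in the array after 4 comparisons. The search space was exhausted without finding the target.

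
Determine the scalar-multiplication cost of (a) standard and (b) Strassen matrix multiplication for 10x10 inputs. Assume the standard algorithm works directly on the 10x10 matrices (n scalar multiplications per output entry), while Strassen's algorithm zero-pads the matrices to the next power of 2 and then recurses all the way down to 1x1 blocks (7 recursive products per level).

Matrix multiplication for 10x10 matrices:

Strassen's algorithm requires power-of-2 dimensions. Pad 10x10 to 16x16 (next power of 2).

Standard algorithm: 10^3 = 1000 multiplications
Strassen's algorithm: 7^(log2(16)) = 7^4 = 2401 multiplications
Difference: 1000 - 2401 = -1401 (Strassen uses MORE here due to padding overhead — for small or just-over-power-of-2 n, padding can outweigh the per-level savings)

Standard: 1000 multiplications (10^3). Strassen: 2401 multiplications (7^4, after padding to 16x16). Strassen reduces 8 recursive multiplications to 7 at each level.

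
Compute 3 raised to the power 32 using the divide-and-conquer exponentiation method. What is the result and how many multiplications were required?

Computing 3^32 by squaring (build up from 3^1; each line after the first costs one multiplication):

3^1 = 3
3^2 = (3^1)^2 = 3^2 = 9
3^4 = (3^2)^2 = 9^2 = 81
3^8 = (3^4)^2 = 81^2 = 6561
3^16 = (3^8)^2 = 6561^2 = 43046721
3^32 = (3^16)^2 = 43046721^2 = 1853020188851841

Result: 1853020188851841
Multiplications needed: 5 (5 lines after 3^1)

3^32 = 1853020188851841. Using exponentiation by squaring, this requires 5 multiplications. The key idea: if the exponent is even, square the half-power; if odd, multiply by the base once.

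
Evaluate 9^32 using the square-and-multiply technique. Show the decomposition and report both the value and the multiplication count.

Computing 9^32 by squaring (build up from 9^1; each line after the first costs one multiplication):

9^1 = 9
9^2 = (9^1)^2 = 9^2 = 81
9^4 = (9^2)^2 = 81^2 = 6561
9^8 = (9^4)^2 = 6561^2 = 43046721
9^16 = (9^8)^2 = 43046721^2 = 1853020188851841
9^32 = (9^16)^2 = 1853020188851841^2 = 3433683820292512484657849089281

Result: 3433683820292512484657849089281
Multiplications needed: 5 (5 lines after 9^1)

9^32 = 3433683820292512484657849089281. Using exponentiation by squaring, this requires 5 multiplications. The key idea: if the exponent is even, square the half-power; if odd, multiply by the base once.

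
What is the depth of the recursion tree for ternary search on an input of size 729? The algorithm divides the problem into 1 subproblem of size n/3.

For divide and conquer with division factor 3:

Problem sizes at each level:
Level 0: 729
Level 1: 243
Level 2: 81
Level 3: 27
Level 4: 9
Level 5: 3
Level 6: 1

The root is level 0 and the size-1 base case is level 6 (the tree spans levels 0 through 6, i.e. 7 levels counting the root), so the depth is the number of divisions: log_3(729) = 6

The recursion tree depth is log_3(729) = 6. At each level, the problem size is divided by 3, so it takes 6 divisions to reduce to a base case of size 1. The algorithm makes 1 recursive call at each level.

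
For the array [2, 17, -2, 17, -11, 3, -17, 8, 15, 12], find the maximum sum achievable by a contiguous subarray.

Using Kadane's algorithm on [2, 17, -2, 17, -11, 3, -17, 8, 15, 12]:

Scanning through the array:
Position 1 (value 17): max_ending_here = 19, max_so_far = 19
Position 2 (value -2): max_ending_here = 17, max_so_far = 19
Position 3 (value 17): max_ending_here = 34, max_so_far = 34
Position 4 (value -11): max_ending_here = 23, max_so_far = 34
Position 5 (value 3): max_ending_here = 26, max_so_far = 34
Position 6 (value -17): max_ending_here = 9, max_so_far = 34
Position 7 (value 8): max_ending_here = 17, max_so_far = 34
Position 8 (value 15): max_ending_here = 32, max_so_far = 34
Position 9 (value 12): max_ending_here = 44, max_so_far = 44

Maximum subarray: [2, 17, -2, 17, -11, 3, -17, 8, 15, 12]
Maximum sum: 44

The maximum subarray is [2, 17, -2, 17, -11, 3, -17, 8, 15, 12] with sum 44. This subarray runs from index 0 to index 9.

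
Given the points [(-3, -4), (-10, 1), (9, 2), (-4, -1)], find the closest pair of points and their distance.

Computing all pairwise distances among 4 points:

d((-3, -4), (-10, 1)) = 8.6023
d((-3, -4), (9, 2)) = 13.4164
d((-3, -4), (-4, -1)) = 3.1623 <-- minimum
d((-10, 1), (9, 2)) = 19.0263
d((-10, 1), (-4, -1)) = 6.3246
d((9, 2), (-4, -1)) = 13.3417

Closest pair: (-3, -4) and (-4, -1) with distance 3.1623

The closest pair is (-3, -4) and (-4, -1) with Euclidean distance 3.1623. For 4 points, brute-force pairwise comparison is shown above. For large n, the divide-and-conquer algorithm (sort by x, recurse on halves, check the dividing strip) achieves O(n log n).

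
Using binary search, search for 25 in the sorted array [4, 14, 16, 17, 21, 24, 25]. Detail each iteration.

Binary search for 25 in [4, 14, 16, 17, 21, 24, 25]:

lo=0, hi=6, mid=3, arr[mid]=17 -> 17 < 25, search right half
lo=4, hi=6, mid=5, arr[mid]=24 -> 24 < 25, search right half
lo=6, hi=6, mid=6, arr[mid]=25 -> Found target at index 6!

Binary search finds 25 at index 6 after 3 comparisons. The search repeatedly halves the search space by comparing with the middle element.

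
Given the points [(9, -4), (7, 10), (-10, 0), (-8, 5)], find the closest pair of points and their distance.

Computing all pairwise distances among 4 points:

d((9, -4), (7, 10)) = 14.1421
d((9, -4), (-10, 0)) = 19.4165
d((9, -4), (-8, 5)) = 19.2354
d((7, 10), (-10, 0)) = 19.7231
d((7, 10), (-8, 5)) = 15.8114
d((-10, 0), (-8, 5)) = 5.3852 <-- minimum

Closest pair: (-10, 0) and (-8, 5) with distance 5.3852

The closest pair is (-10, 0) and (-8, 5) with Euclidean distance 5.3852. For 4 points, brute-force pairwise comparison is shown above. For large n, the divide-and-conquer algorithm (sort by x, recurse on halves, check the dividing strip) achieves O(n log n).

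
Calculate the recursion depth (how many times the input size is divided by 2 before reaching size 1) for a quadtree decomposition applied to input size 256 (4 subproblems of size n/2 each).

For divide and conquer with division factor 2:

Problem sizes at each level:
Level 0: 256
Level 1: 128
Level 2: 64
Level 3: 32
Level 4: 16
Level 5: 8
Level 6: 4
Level 7: 2
Level 8: 1

The root is level 0 and the size-1 base case is level 8 (the tree spans levels 0 through 8, i.e. 9 levels counting the root), so the depth is the number of divisions: log_2(256) = 8

The recursion tree depth is log_2(256) = 8. At each level, the problem size is divided by 2, so it takes 8 divisions to reduce to a base case of size 1. The algorithm makes 4 recursive calls at each level.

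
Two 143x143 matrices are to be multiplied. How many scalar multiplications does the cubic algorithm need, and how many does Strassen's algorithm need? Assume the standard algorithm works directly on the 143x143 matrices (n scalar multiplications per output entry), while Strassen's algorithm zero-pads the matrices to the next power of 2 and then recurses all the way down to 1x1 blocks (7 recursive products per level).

Matrix multiplication for 143x143 matrices:

Strassen's algorithm requires power-of-2 dimensions. Pad 143x143 to 256x256 (next power of 2).

Standard algorithm: 143^3 = 2924207 multiplications
Strassen's algorithm: 7^(log2(256)) = 7^8 = 5764801 multiplications
Difference: 2924207 - 5764801 = -2840594 (Strassen uses MORE here due to padding overhead — for small or just-over-power-of-2 n, padding can outweigh the per-level savings)

Standard: 2924207 multiplications (143^3). Strassen: 5764801 multiplications (7^8, after padding to 256x256). Strassen reduces 8 recursive multiplications to 7 at each level.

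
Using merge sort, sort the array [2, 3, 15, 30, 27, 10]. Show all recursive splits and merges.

Merge sort trace:

Split: [2, 3, 15, 30, 27, 10] -> [2, 3, 15] and [30, 27, 10]
  Split: [2, 3, 15] -> [2] and [3, 15]
    Split: [3, 15] -> [3] and [15]
    Merge: [3] + [15] -> [3, 15]
  Merge: [2] + [3, 15] -> [2, 3, 15]
  Split: [30, 27, 10] -> [30] and [27, 10]
    Split: [27, 10] -> [27] and [10]
    Merge: [27] + [10] -> [10, 27]
  Merge: [30] + [10, 27] -> [10, 27, 30]
Merge: [2, 3, 15] + [10, 27, 30] -> [2, 3, 10, 15, 27, 30]

Final sorted array: [2, 3, 10, 15, 27, 30]

The merge sort proceeds by recursively splitting the array and merging sorted halves.
After all merges, the sorted array is [2, 3, 10, 15, 27, 30].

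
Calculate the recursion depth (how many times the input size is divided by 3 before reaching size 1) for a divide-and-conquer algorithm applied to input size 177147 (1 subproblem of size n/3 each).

For divide and conquer with division factor 3:

Problem sizes at each level:
Level 0: 177147
Level 1: 59049
Level 2: 19683
Level 3: 6561
Level 4: 2187
Level 5: 729
Level 6: 243
Level 7: 81
Level 8: 27
Level 9: 9
Level 10: 3
Level 11: 1

The root is level 0 and the size-1 base case is level 11 (the tree spans levels 0 through 11, i.e. 12 levels counting the root), so the depth is the number of divisions: log_3(177147) = 11

The recursion tree depth is log_3(177147) = 11. At each level, the problem size is divided by 3, so it takes 11 divisions to reduce to a base case of size 1. The algorithm makes 1 recursive call at each level.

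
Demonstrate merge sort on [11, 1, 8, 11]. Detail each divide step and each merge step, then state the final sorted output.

Merge sort trace:

Split: [11, 1, 8, 11] -> [11, 1] and [8, 11]
  Split: [11, 1] -> [11] and [1]
  Merge: [11] + [1] -> [1, 11]
  Split: [8, 11] -> [8] and [11]
  Merge: [8] + [11] -> [8, 11]
Merge: [1, 11] + [8, 11] -> [1, 8, 11, 11]

Final sorted array: [1, 8, 11, 11]

The merge sort proceeds by recursively splitting the array and merging sorted halves.
After all merges, the sorted array is [1, 8, 11, 11].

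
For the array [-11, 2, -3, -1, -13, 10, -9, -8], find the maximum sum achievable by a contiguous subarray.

Using Kadane's algorithm on [-11, 2, -3, -1, -13, 10, -9, -8]:

Scanning through the array:
Position 1 (value 2): max_ending_here = 2, max_so_far = 2
Position 2 (value -3): max_ending_here = -1, max_so_far = 2
Position 3 (value -1): max_ending_here = -1, max_so_far = 2
Position 4 (value -13): max_ending_here = -13, max_so_far = 2
Position 5 (value 10): max_ending_here = 10, max_so_far = 10
Position 6 (value -9): max_ending_here = 1, max_so_far = 10
Position 7 (value -8): max_ending_here = -7, max_so_far = 10

Maximum subarray: [10]
Maximum sum: 10

The maximum subarray is [10] with sum 10. This subarray runs from index 5 to index 5.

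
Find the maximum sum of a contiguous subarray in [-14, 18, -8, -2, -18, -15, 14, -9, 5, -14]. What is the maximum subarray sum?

Using Kadane's algorithm on [-14, 18, -8, -2, -18, -15, 14, -9, 5, -14]:

Scanning through the array:
Position 1 (value 18): max_ending_here = 18, max_so_far = 18
Position 2 (value -8): max_ending_here = 10, max_so_far = 18
Position 3 (value -2): max_ending_here = 8, max_so_far = 18
Position 4 (value -18): max_ending_here = -10, max_so_far = 18
Position 5 (value -15): max_ending_here = -15, max_so_far = 18
Position 6 (value 14): max_ending_here = 14, max_so_far = 18
Position 7 (value -9): max_ending_here = 5, max_so_far = 18
Position 8 (value 5): max_ending_here = 10, max_so_far = 18
Position 9 (value -14): max_ending_here = -4, max_so_far = 18

Maximum subarray: [18]
Maximum sum: 18

The maximum subarray is [18] with sum 18. This subarray runs from index 1 to index 1.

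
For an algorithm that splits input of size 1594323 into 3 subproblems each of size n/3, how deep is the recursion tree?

For divide and conquer with division factor 3:

Problem sizes at each level:
Level 0: 1594323
Level 1: 531441
Level 2: 177147
Level 3: 59049
Level 4: 19683
Level 5: 6561
Level 6: 2187
Level 7: 729
Level 8: 243
Level 9: 81
Level 10: 27
Level 11: 9
Level 12: 3
Level 13: 1

The root is level 0 and the size-1 base case is level 13 (the tree spans levels 0 through 13, i.e. 14 levels counting the root), so the depth is the number of divisions: log_3(1594323) = 13

The recursion tree depth is log_3(1594323) = 13. At each level, the problem size is divided by 3, so it takes 13 divisions to reduce to a base case of size 1. The algorithm makes 3 recursive calls at each level.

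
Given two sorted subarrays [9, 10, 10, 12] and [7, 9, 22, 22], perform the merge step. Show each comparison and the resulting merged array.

Merging process:

Compare 9 vs 7: take 7 from right. Merged: [7]
Compare 9 vs 9: take 9 from left. Merged: [7, 9]
Compare 10 vs 9: take 9 from right. Merged: [7, 9, 9]
Compare 10 vs 22: take 10 from left. Merged: [7, 9, 9, 10]
Compare 10 vs 22: take 10 from left. Merged: [7, 9, 9, 10, 10]
Compare 12 vs 22: take 12 from left. Merged: [7, 9, 9, 10, 10, 12]
Append remaining from right: [22, 22]. Merged: [7, 9, 9, 10, 10, 12, 22, 22]

Final merged array: [7, 9, 9, 10, 10, 12, 22, 22]
Total comparisons: 6

The merged array is [7, 9, 9, 10, 10, 12, 22, 22], requiring 6 comparisons. The merge step runs in O(n) time where n is the total number of elements.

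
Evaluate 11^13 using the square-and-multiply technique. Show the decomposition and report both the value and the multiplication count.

Computing 11^13 by squaring (build up from 11^1; each line after the first costs one multiplication):

11^1 = 11
11^2 = (11^1)^2 = 11^2 = 121
11^3 = 11 * 11^2 = 11 * 121 = 1331
11^6 = (11^3)^2 = 1331^2 = 1771561
11^12 = (11^6)^2 = 1771561^2 = 3138428376721
11^13 = 11 * 11^12 = 11 * 3138428376721 = 34522712143931

Result: 34522712143931
Multiplications needed: 5 (5 lines after 11^1)

11^13 = 34522712143931. Using exponentiation by squaring, this requires 5 multiplications. The key idea: if the exponent is even, square the half-power; if odd, multiply by the base once.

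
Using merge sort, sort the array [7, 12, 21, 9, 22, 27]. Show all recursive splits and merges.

Merge sort trace:

Split: [7, 12, 21, 9, 22, 27] -> [7, 12, 21] and [9, 22, 27]
  Split: [7, 12, 21] -> [7] and [12, 21]
    Split: [12, 21] -> [12] and [21]
    Merge: [12] + [21] -> [12, 21]
  Merge: [7] + [12, 21] -> [7, 12, 21]
  Split: [9, 22, 27] -> [9] and [22, 27]
    Split: [22, 27] -> [22] and [27]
    Merge: [22] + [27] -> [22, 27]
  Merge: [9] + [22, 27] -> [9, 22, 27]
Merge: [7, 12, 21] + [9, 22, 27] -> [7, 9, 12, 21, 22, 27]

Final sorted array: [7, 9, 12, 21, 22, 27]

The merge sort proceeds by recursively splitting the array and merging sorted halves.
After all merges, the sorted array is [7, 9, 12, 21, 22, 27].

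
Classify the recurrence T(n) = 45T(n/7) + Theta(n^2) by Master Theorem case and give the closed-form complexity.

Master Theorem for T(n) = 45T(n/7) + O(n^2):

a = 45, b = 7, c = 2
log_b(a) = log_7(45) = 1.9562

Case 3: c = 2 > log_7(45) = 1.9562
T(n) = O(n^2) = O(n^2)

For T(n) = 45T(n/7) + O(n^2): log_7(45) = 1.9562. This is Case 3 of the Master Theorem (c > log_b(a), work dominated by root), giving O(n^2).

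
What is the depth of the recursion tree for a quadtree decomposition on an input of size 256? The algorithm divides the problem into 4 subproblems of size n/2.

For divide and conquer with division factor 2:

Problem sizes at each level:
Level 0: 256
Level 1: 128
Level 2: 64
Level 3: 32
Level 4: 16
Level 5: 8
Level 6: 4
Level 7: 2
Level 8: 1

The root is level 0 and the size-1 base case is level 8 (the tree spans levels 0 through 8, i.e. 9 levels counting the root), so the depth is the number of divisions: log_2(256) = 8

The recursion tree depth is log_2(256) = 8. At each level, the problem size is divided by 2, so it takes 8 divisions to reduce to a base case of size 1. The algorithm makes 4 recursive calls at each level.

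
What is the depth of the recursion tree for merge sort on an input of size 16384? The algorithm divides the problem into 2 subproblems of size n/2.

For divide and conquer with division factor 2:

Problem sizes at each level:
Level 0: 16384
Level 1: 8192
Level 2: 4096
Level 3: 2048
Level 4: 1024
Level 5: 512
Level 6: 256
Level 7: 128
Level 8: 64
Level 9: 32
Level 10: 16
Level 11: 8
Level 12: 4
Level 13: 2
Level 14: 1

The root is level 0 and the size-1 base case is level 14 (the tree spans levels 0 through 14, i.e. 15 levels counting the root), so the depth is the number of divisions: log_2(16384) = 14

The recursion tree depth is log_2(16384) = 14. At each level, the problem size is divided by 2, so it takes 14 divisions to reduce to a base case of size 1. The algorithm makes 2 recursive calls at each level.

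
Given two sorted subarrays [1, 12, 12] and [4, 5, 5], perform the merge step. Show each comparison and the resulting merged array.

Merging process:

Compare 1 vs 4: take 1 from left. Merged: [1]
Compare 12 vs 4: take 4 from right. Merged: [1, 4]
Compare 12 vs 5: take 5 from right. Merged: [1, 4, 5]
Compare 12 vs 5: take 5 from right. Merged: [1, 4, 5, 5]
Append remaining from left: [12, 12]. Merged: [1, 4, 5, 5, 12, 12]

Final merged array: [1, 4, 5, 5, 12, 12]
Total comparisons: 4

The merged array is [1, 4, 5, 5, 12, 12], requiring 4 comparisons. The merge step runs in O(n) time where n is the total number of elements.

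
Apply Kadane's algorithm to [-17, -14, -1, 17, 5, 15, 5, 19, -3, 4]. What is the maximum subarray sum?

Using Kadane's algorithm on [-17, -14, -1, 17, 5, 15, 5, 19, -3, 4]:

Scanning through the array:
Position 1 (value -14): max_ending_here = -14, max_so_far = -14
Position 2 (value -1): max_ending_here = -1, max_so_far = -1
Position 3 (value 17): max_ending_here = 17, max_so_far = 17
Position 4 (value 5): max_ending_here = 22, max_so_far = 22
Position 5 (value 15): max_ending_here = 37, max_so_far = 37
Position 6 (value 5): max_ending_here = 42, max_so_far = 42
Position 7 (value 19): max_ending_here = 61, max_so_far = 61
Position 8 (value -3): max_ending_here = 58, max_so_far = 61
Position 9 (value 4): max_ending_here = 62, max_so_far = 62

Maximum subarray: [17, 5, 15, 5, 19, -3, 4]
Maximum sum: 62

The maximum subarray is [17, 5, 15, 5, 19, -3, 4] with sum 62. This subarray runs from index 3 to index 9.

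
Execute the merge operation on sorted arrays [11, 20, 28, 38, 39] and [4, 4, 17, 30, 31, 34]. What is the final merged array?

Merging process:

Compare 11 vs 4: take 4 from right. Merged: [4]
Compare 11 vs 4: take 4 from right. Merged: [4, 4]
Compare 11 vs 17: take 11 from left. Merged: [4, 4, 11]
Compare 20 vs 17: take 17 from right. Merged: [4, 4, 11, 17]
Compare 20 vs 30: take 20 from left. Merged: [4, 4, 11, 17, 20]
Compare 28 vs 30: take 28 from left. Merged: [4, 4, 11, 17, 20, 28]
Compare 38 vs 30: take 30 from right. Merged: [4, 4, 11, 17, 20, 28, 30]
Compare 38 vs 31: take 31 from right. Merged: [4, 4, 11, 17, 20, 28, 30, 31]
Compare 38 vs 34: take 34 from right. Merged: [4, 4, 11, 17, 20, 28, 30, 31, 34]
Append remaining from left: [38, 39]. Merged: [4, 4, 11, 17, 20, 28, 30, 31, 34, 38, 39]

Final merged array: [4, 4, 11, 17, 20, 28, 30, 31, 34, 38, 39]
Total comparisons: 9

The merged array is [4, 4, 11, 17, 20, 28, 30, 31, 34, 38, 39], requiring 9 comparisons. The merge step runs in O(n) time where n is the total number of elements.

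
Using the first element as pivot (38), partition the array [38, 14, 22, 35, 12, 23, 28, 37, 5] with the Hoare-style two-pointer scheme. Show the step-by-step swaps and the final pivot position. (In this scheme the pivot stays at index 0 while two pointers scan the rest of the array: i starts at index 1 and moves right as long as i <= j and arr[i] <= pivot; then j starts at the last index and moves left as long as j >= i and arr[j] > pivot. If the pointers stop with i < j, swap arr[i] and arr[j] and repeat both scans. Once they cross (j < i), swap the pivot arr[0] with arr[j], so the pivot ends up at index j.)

Hoare-style two-pointer partition with pivot = 38:

Initial array: [38, 14, 22, 35, 12, 23, 28, 37, 5]

Pointers start at i = 1, j = 8.
i ends at 9, j ends at 8: the pointers have crossed (j < i), so scanning stops.

Swap pivot arr[0] with arr[8] to place pivot at position 8: [5, 14, 22, 35, 12, 23, 28, 37, 38]
Pivot position: 8

After partitioning with pivot 38, the array becomes [5, 14, 22, 35, 12, 23, 28, 37, 38]. The pivot is placed at index 8. All elements to the left of the pivot are <= 38, and all elements to the right are > 38.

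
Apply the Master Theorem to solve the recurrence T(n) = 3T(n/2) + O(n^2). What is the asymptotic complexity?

Master Theorem for T(n) = 3T(n/2) + O(n^2):

a = 3, b = 2, c = 2
log_b(a) = log_2(3) = 1.5850

Case 3: c = 2 > log_2(3) = 1.5850
T(n) = O(n^2) = O(n^2)

For T(n) = 3T(n/2) + O(n^2): log_2(3) = 1.5850. This is Case 3 of the Master Theorem (c > log_b(a), work dominated by root), giving O(n^2).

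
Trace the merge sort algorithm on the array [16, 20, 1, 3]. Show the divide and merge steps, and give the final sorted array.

Merge sort trace:

Split: [16, 20, 1, 3] -> [16, 20] and [1, 3]
  Split: [16, 20] -> [16] and [20]
  Merge: [16] + [20] -> [16, 20]
  Split: [1, 3] -> [1] and [3]
  Merge: [1] + [3] -> [1, 3]
Merge: [16, 20] + [1, 3] -> [1, 3, 16, 20]

Final sorted array: [1, 3, 16, 20]

The merge sort proceeds by recursively splitting the array and merging sorted halves.
After all merges, the sorted array is [1, 3, 16, 20].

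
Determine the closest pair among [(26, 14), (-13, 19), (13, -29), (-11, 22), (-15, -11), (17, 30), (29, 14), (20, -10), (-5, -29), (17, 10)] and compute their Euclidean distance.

Computing all pairwise distances among 10 points:

d((26, 14), (-13, 19)) = 39.3192
d((26, 14), (13, -29)) = 44.9222
d((26, 14), (-11, 22)) = 37.855
d((26, 14), (-15, -11)) = 48.0208
d((26, 14), (17, 30)) = 18.3576
d((26, 14), (29, 14)) = 3.0 <-- minimum
d((26, 14), (20, -10)) = 24.7386
d((26, 14), (-5, -29)) = 53.0094
d((26, 14), (17, 10)) = 9.8489
d((-13, 19), (13, -29)) = 54.5894
d((-13, 19), (-11, 22)) = 3.6056
d((-13, 19), (-15, -11)) = 30.0666
d((-13, 19), (17, 30)) = 31.9531
d((-13, 19), (29, 14)) = 42.2966
d((-13, 19), (20, -10)) = 43.9318
d((-13, 19), (-5, -29)) = 48.6621
d((-13, 19), (17, 10)) = 31.3209
d((13, -29), (-11, 22)) = 56.3649
d((13, -29), (-15, -11)) = 33.2866
d((13, -29), (17, 30)) = 59.1354
d((13, -29), (29, 14)) = 45.8803
d((13, -29), (20, -10)) = 20.2485
d((13, -29), (-5, -29)) = 18.0
d((13, -29), (17, 10)) = 39.2046
d((-11, 22), (-15, -11)) = 33.2415
d((-11, 22), (17, 30)) = 29.1204
d((-11, 22), (29, 14)) = 40.7922
d((-11, 22), (20, -10)) = 44.5533
d((-11, 22), (-5, -29)) = 51.3517
d((-11, 22), (17, 10)) = 30.4631
d((-15, -11), (17, 30)) = 52.0096
d((-15, -11), (29, 14)) = 50.6063
d((-15, -11), (20, -10)) = 35.0143
d((-15, -11), (-5, -29)) = 20.5913
d((-15, -11), (17, 10)) = 38.2753
d((17, 30), (29, 14)) = 20.0
d((17, 30), (20, -10)) = 40.1123
d((17, 30), (-5, -29)) = 62.9682
d((17, 30), (17, 10)) = 20.0
d((29, 14), (20, -10)) = 25.632
d((29, 14), (-5, -29)) = 54.8179
d((29, 14), (17, 10)) = 12.6491
d((20, -10), (-5, -29)) = 31.4006
d((20, -10), (17, 10)) = 20.2237
d((-5, -29), (17, 10)) = 44.7772

Closest pair: (26, 14) and (29, 14) with distance 3.0

The closest pair is (26, 14) and (29, 14) with Euclidean distance 3.0. For 10 points, brute-force pairwise comparison is shown above. For large n, the divide-and-conquer algorithm (sort by x, recurse on halves, check the dividing strip) achieves O(n log n).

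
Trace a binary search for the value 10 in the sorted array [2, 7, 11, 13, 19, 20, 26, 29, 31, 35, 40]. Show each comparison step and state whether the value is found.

Binary search for 10 in [2, 7, 11, 13, 19, 20, 26, 29, 31, 35, 40]:

lo=0, hi=10, mid=5, arr[mid]=20 -> 20 > 10, search left half
lo=0, hi=4, mid=2, arr[mid]=11 -> 11 > 10, search left half
lo=0, hi=1, mid=0, arr[mid]=2 -> 2 < 10, search right half
lo=1, hi=1, mid=1, arr[mid]=7 -> 7 < 10, search right half
lo=2 > hi=1, target 10 not found

Binary search determines that 10 is not in the array after 4 comparisons. The search space was exhausted without finding the target.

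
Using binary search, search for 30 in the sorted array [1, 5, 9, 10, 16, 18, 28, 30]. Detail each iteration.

Binary search for 30 in [1, 5, 9, 10, 16, 18, 28, 30]:

lo=0, hi=7, mid=3, arr[mid]=10 -> 10 < 30, search right half
lo=4, hi=7, mid=5, arr[mid]=18 -> 18 < 30, search right half
lo=6, hi=7, mid=6, arr[mid]=28 -> 28 < 30, search right half
lo=7, hi=7, mid=7, arr[mid]=30 -> Found target at index 7!

Binary search finds 30 at index 7 after 4 comparisons. The search repeatedly halves the search space by comparing with the middle element.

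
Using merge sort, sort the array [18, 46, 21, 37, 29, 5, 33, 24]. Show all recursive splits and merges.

Merge sort trace:

Split: [18, 46, 21, 37, 29, 5, 33, 24] -> [18, 46, 21, 37] and [29, 5, 33, 24]
  Split: [18, 46, 21, 37] -> [18, 46] and [21, 37]
    Split: [18, 46] -> [18] and [46]
    Merge: [18] + [46] -> [18, 46]
    Split: [21, 37] -> [21] and [37]
    Merge: [21] + [37] -> [21, 37]
  Merge: [18, 46] + [21, 37] -> [18, 21, 37, 46]
  Split: [29, 5, 33, 24] -> [29, 5] and [33, 24]
    Split: [29, 5] -> [29] and [5]
    Merge: [29] + [5] -> [5, 29]
    Split: [33, 24] -> [33] and [24]
    Merge: [33] + [24] -> [24, 33]
  Merge: [5, 29] + [24, 33] -> [5, 24, 29, 33]
Merge: [18, 21, 37, 46] + [5, 24, 29, 33] -> [5, 18, 21, 24, 29, 33, 37, 46]

Final sorted array: [5, 18, 21, 24, 29, 33, 37, 46]

The merge sort proceeds by recursively splitting the array and merging sorted halves.
After all merges, the sorted array is [5, 18, 21, 24, 29, 33, 37, 46].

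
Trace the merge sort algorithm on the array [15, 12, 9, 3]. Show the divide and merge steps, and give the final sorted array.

Merge sort trace:

Split: [15, 12, 9, 3] -> [15, 12] and [9, 3]
  Split: [15, 12] -> [15] and [12]
  Merge: [15] + [12] -> [12, 15]
  Split: [9, 3] -> [9] and [3]
  Merge: [9] + [3] -> [3, 9]
Merge: [12, 15] + [3, 9] -> [3, 9, 12, 15]

Final sorted array: [3, 9, 12, 15]

The merge sort proceeds by recursively splitting the array and merging sorted halves.
After all merges, the sorted array is [3, 9, 12, 15].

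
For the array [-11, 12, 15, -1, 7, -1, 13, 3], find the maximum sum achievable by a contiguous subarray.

Using Kadane's algorithm on [-11, 12, 15, -1, 7, -1, 13, 3]:

Scanning through the array:
Position 1 (value 12): max_ending_here = 12, max_so_far = 12
Position 2 (value 15): max_ending_here = 27, max_so_far = 27
Position 3 (value -1): max_ending_here = 26, max_so_far = 27
Position 4 (value 7): max_ending_here = 33, max_so_far = 33
Position 5 (value -1): max_ending_here = 32, max_so_far = 33
Position 6 (value 13): max_ending_here = 45, max_so_far = 45
Position 7 (value 3): max_ending_here = 48, max_so_far = 48

Maximum subarray: [12, 15, -1, 7, -1, 13, 3]
Maximum sum: 48

The maximum subarray is [12, 15, -1, 7, -1, 13, 3] with sum 48. This subarray runs from index 1 to index 7.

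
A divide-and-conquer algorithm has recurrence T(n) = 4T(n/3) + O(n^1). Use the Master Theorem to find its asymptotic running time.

Master Theorem for T(n) = 4T(n/3) + O(n^1):

a = 4, b = 3, c = 1
log_b(a) = log_3(4) = 1.2619

Case 1: c = 1 < log_3(4) = 1.2619
T(n) = O(n^(log_3 4))

For T(n) = 4T(n/3) + O(n^1): log_3(4) = 1.2619. This is Case 1 of the Master Theorem (c < log_b(a), work dominated by leaves), giving O(n^(log_3 4)).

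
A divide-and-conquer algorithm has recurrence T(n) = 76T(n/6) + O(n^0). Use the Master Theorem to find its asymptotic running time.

Master Theorem for T(n) = 76T(n/6) + O(n^0):

a = 76, b = 6, c = 0
log_b(a) = log_6(76) = 2.4170

Case 1: c = 0 < log_6(76) = 2.4170
T(n) = O(n^(log_6 76))

For T(n) = 76T(n/6) + O(n^0): log_6(76) = 2.4170. This is Case 1 of the Master Theorem (c < log_b(a), work dominated by leaves), giving O(n^(log_6 76)).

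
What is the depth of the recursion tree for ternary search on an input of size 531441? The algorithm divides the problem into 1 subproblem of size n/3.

For divide and conquer with division factor 3:

Problem sizes at each level:
Level 0: 531441
Level 1: 177147
Level 2: 59049
Level 3: 19683
Level 4: 6561
Level 5: 2187
Level 6: 729
Level 7: 243
Level 8: 81
Level 9: 27
Level 10: 9
Level 11: 3
Level 12: 1

The root is level 0 and the size-1 base case is level 12 (the tree spans levels 0 through 12, i.e. 13 levels counting the root), so the depth is the number of divisions: log_3(531441) = 12

The recursion tree depth is log_3(531441) = 12. At each level, the problem size is divided by 3, so it takes 12 divisions to reduce to a base case of size 1. The algorithm makes 1 recursive call at each level.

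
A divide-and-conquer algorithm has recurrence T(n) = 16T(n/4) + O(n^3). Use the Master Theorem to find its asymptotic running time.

Master Theorem for T(n) = 16T(n/4) + O(n^3):

a = 16, b = 4, c = 3
log_b(a) = log_4(16) = 2.0000

Case 3: c = 3 > log_4(16) = 2.0000
T(n) = O(n^3) = O(n^3)

For T(n) = 16T(n/4) + O(n^3): log_4(16) = 2.0000. This is Case 3 of the Master Theorem (c > log_b(a), work dominated by root), giving O(n^3).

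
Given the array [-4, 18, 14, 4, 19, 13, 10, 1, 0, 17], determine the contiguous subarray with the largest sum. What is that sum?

Using Kadane's algorithm on [-4, 18, 14, 4, 19, 13, 10, 1, 0, 17]:

Scanning through the array:
Position 1 (value 18): max_ending_here = 18, max_so_far = 18
Position 2 (value 14): max_ending_here = 32, max_so_far = 32
Position 3 (value 4): max_ending_here = 36, max_so_far = 36
Position 4 (value 19): max_ending_here = 55, max_so_far = 55
Position 5 (value 13): max_ending_here = 68, max_so_far = 68
Position 6 (value 10): max_ending_here = 78, max_so_far = 78
Position 7 (value 1): max_ending_here = 79, max_so_far = 79
Position 8 (value 0): max_ending_here = 79, max_so_far = 79
Position 9 (value 17): max_ending_here = 96, max_so_far = 96

Maximum subarray: [18, 14, 4, 19, 13, 10, 1, 0, 17]
Maximum sum: 96

The maximum subarray is [18, 14, 4, 19, 13, 10, 1, 0, 17] with sum 96. This subarray runs from index 1 to index 9.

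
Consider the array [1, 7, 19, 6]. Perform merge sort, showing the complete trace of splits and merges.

Merge sort trace:

Split: [1, 7, 19, 6] -> [1, 7] and [19, 6]
  Split: [1, 7] -> [1] and [7]
  Merge: [1] + [7] -> [1, 7]
  Split: [19, 6] -> [19] and [6]
  Merge: [19] + [6] -> [6, 19]
Merge: [1, 7] + [6, 19] -> [1, 6, 7, 19]

Final sorted array: [1, 6, 7, 19]

The merge sort proceeds by recursively splitting the array and merging sorted halves.
After all merges, the sorted array is [1, 6, 7, 19].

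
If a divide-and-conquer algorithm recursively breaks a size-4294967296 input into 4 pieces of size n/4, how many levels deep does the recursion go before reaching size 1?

For divide and conquer with division factor 4:

Problem sizes at each level:
Level 0: 4294967296
Level 1: 1073741824
Level 2: 268435456
Level 3: 67108864
Level 4: 16777216
Level 5: 4194304
Level 6: 1048576
Level 7: 262144
Level 8: 65536
Level 9: 16384
Level 10: 4096
Level 11: 1024
Level 12: 256
Level 13: 64
Level 14: 16
Level 15: 4
Level 16: 1

The root is level 0 and the size-1 base case is level 16 (the tree spans levels 0 through 16, i.e. 17 levels counting the root), so the depth is the number of divisions: log_4(4294967296) = 16

The recursion tree depth is log_4(4294967296) = 16. At each level, the problem size is divided by 4, so it takes 16 divisions to reduce to a base case of size 1. The algorithm makes 4 recursive calls at each level.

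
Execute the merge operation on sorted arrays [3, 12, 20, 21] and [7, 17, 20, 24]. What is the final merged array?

Merging process:

Compare 3 vs 7: take 3 from left. Merged: [3]
Compare 12 vs 7: take 7 from right. Merged: [3, 7]
Compare 12 vs 17: take 12 from left. Merged: [3, 7, 12]
Compare 20 vs 17: take 17 from right. Merged: [3, 7, 12, 17]
Compare 20 vs 20: take 20 from left. Merged: [3, 7, 12, 17, 20]
Compare 21 vs 20: take 20 from right. Merged: [3, 7, 12, 17, 20, 20]
Compare 21 vs 24: take 21 from left. Merged: [3, 7, 12, 17, 20, 20, 21]
Append remaining from right: [24]. Merged: [3, 7, 12, 17, 20, 20, 21, 24]

Final merged array: [3, 7, 12, 17, 20, 20, 21, 24]
Total comparisons: 7

The merged array is [3, 7, 12, 17, 20, 20, 21, 24], requiring 7 comparisons. The merge step runs in O(n) time where n is the total number of elements.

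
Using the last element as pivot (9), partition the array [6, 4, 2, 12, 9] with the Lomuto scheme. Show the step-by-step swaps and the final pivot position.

Lomuto partition with pivot = 9:

Initial array: [6, 4, 2, 12, 9]

arr[0]=6 <= 9: swap with position 0, array becomes [6, 4, 2, 12, 9]
arr[1]=4 <= 9: swap with position 1, array becomes [6, 4, 2, 12, 9]
arr[2]=2 <= 9: swap with position 2, array becomes [6, 4, 2, 12, 9]
arr[3]=12 > 9: no swap

Place pivot at position 3: [6, 4, 2, 9, 12]
Pivot position: 3

After partitioning with pivot 9, the array becomes [6, 4, 2, 9, 12]. The pivot is placed at index 3. All elements to the left of the pivot are <= 9, and all elements to the right are > 9.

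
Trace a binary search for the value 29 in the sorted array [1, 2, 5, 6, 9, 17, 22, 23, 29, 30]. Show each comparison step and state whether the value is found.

Binary search for 29 in [1, 2, 5, 6, 9, 17, 22, 23, 29, 30]:

lo=0, hi=9, mid=4, arr[mid]=9 -> 9 < 29, search right half
lo=5, hi=9, mid=7, arr[mid]=23 -> 23 < 29, search right half
lo=8, hi=9, mid=8, arr[mid]=29 -> Found target at index 8!

Binary search finds 29 at index 8 after 3 comparisons. The search repeatedly halves the search space by comparing with the middle element.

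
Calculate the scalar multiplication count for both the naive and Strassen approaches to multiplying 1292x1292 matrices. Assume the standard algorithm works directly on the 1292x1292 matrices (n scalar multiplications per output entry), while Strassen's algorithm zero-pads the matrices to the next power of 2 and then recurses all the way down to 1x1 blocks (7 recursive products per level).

Matrix multiplication for 1292x1292 matrices:

Strassen's algorithm requires power-of-2 dimensions. Pad 1292x1292 to 2048x2048 (next power of 2).

Standard algorithm: 1292^3 = 2156689088 multiplications
Strassen's algorithm: 7^(log2(2048)) = 7^11 = 1977326743 multiplications
Savings: 2156689088 - 1977326743 = 179362345 multiplications

Standard: 2156689088 multiplications (1292^3). Strassen: 1977326743 multiplications (7^11, after padding to 2048x2048). Strassen reduces 8 recursive multiplications to 7 at each level.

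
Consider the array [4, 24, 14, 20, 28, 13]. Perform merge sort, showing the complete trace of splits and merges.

Merge sort trace:

Split: [4, 24, 14, 20, 28, 13] -> [4, 24, 14] and [20, 28, 13]
  Split: [4, 24, 14] -> [4] and [24, 14]
    Split: [24, 14] -> [24] and [14]
    Merge: [24] + [14] -> [14, 24]
  Merge: [4] + [14, 24] -> [4, 14, 24]
  Split: [20, 28, 13] -> [20] and [28, 13]
    Split: [28, 13] -> [28] and [13]
    Merge: [28] + [13] -> [13, 28]
  Merge: [20] + [13, 28] -> [13, 20, 28]
Merge: [4, 14, 24] + [13, 20, 28] -> [4, 13, 14, 20, 24, 28]

Final sorted array: [4, 13, 14, 20, 24, 28]

The merge sort proceeds by recursively splitting the array and merging sorted halves.
After all merges, the sorted array is [4, 13, 14, 20, 24, 28].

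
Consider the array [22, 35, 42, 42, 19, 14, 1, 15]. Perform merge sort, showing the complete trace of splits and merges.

Merge sort trace:

Split: [22, 35, 42, 42, 19, 14, 1, 15] -> [22, 35, 42, 42] and [19, 14, 1, 15]
  Split: [22, 35, 42, 42] -> [22, 35] and [42, 42]
    Split: [22, 35] -> [22] and [35]
    Merge: [22] + [35] -> [22, 35]
    Split: [42, 42] -> [42] and [42]
    Merge: [42] + [42] -> [42, 42]
  Merge: [22, 35] + [42, 42] -> [22, 35, 42, 42]
  Split: [19, 14, 1, 15] -> [19, 14] and [1, 15]
    Split: [19, 14] -> [19] and [14]
    Merge: [19] + [14] -> [14, 19]
    Split: [1, 15] -> [1] and [15]
    Merge: [1] + [15] -> [1, 15]
  Merge: [14, 19] + [1, 15] -> [1, 14, 15, 19]
Merge: [22, 35, 42, 42] + [1, 14, 15, 19] -> [1, 14, 15, 19, 22, 35, 42, 42]

Final sorted array: [1, 14, 15, 19, 22, 35, 42, 42]

The merge sort proceeds by recursively splitting the array and merging sorted halves.
After all merges, the sorted array is [1, 14, 15, 19, 22, 35, 42, 42].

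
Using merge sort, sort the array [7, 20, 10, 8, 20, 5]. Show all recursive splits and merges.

Merge sort trace:

Split: [7, 20, 10, 8, 20, 5] -> [7, 20, 10] and [8, 20, 5]
  Split: [7, 20, 10] -> [7] and [20, 10]
    Split: [20, 10] -> [20] and [10]
    Merge: [20] + [10] -> [10, 20]
  Merge: [7] + [10, 20] -> [7, 10, 20]
  Split: [8, 20, 5] -> [8] and [20, 5]
    Split: [20, 5] -> [20] and [5]
    Merge: [20] + [5] -> [5, 20]
  Merge: [8] + [5, 20] -> [5, 8, 20]
Merge: [7, 10, 20] + [5, 8, 20] -> [5, 7, 8, 10, 20, 20]

Final sorted array: [5, 7, 8, 10, 20, 20]

The merge sort proceeds by recursively splitting the array and merging sorted halves.
After all merges, the sorted array is [5, 7, 8, 10, 20, 20].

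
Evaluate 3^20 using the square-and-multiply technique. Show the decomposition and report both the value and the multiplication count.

Computing 3^20 by squaring (build up from 3^1; each line after the first costs one multiplication):

3^1 = 3
3^2 = (3^1)^2 = 3^2 = 9
3^4 = (3^2)^2 = 9^2 = 81
3^5 = 3 * 3^4 = 3 * 81 = 243
3^10 = (3^5)^2 = 243^2 = 59049
3^20 = (3^10)^2 = 59049^2 = 3486784401

Result: 3486784401
Multiplications needed: 5 (5 lines after 3^1)

3^20 = 3486784401. Using exponentiation by squaring, this requires 5 multiplications. The key idea: if the exponent is even, square the half-power; if odd, multiply by the base once.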